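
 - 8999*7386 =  - 66466614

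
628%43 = 26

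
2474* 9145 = 22624730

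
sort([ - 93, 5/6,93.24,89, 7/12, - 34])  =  [-93, - 34,7/12,5/6,89, 93.24] 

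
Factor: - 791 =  - 7^1 * 113^1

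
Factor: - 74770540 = - 2^2*5^1 * 13^1*287579^1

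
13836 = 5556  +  8280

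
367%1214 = 367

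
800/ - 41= - 800/41 =- 19.51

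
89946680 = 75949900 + 13996780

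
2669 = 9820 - 7151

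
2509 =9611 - 7102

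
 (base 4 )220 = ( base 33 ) 17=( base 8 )50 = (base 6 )104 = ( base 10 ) 40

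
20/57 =20/57 = 0.35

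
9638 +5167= 14805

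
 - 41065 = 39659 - 80724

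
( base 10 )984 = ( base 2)1111011000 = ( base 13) 5a9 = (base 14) 504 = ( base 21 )24i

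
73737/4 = 73737/4  =  18434.25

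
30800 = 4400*7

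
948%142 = 96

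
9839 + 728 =10567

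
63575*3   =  190725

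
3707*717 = 2657919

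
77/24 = 77/24 = 3.21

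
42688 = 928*46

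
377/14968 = 377/14968 = 0.03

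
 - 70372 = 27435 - 97807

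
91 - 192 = - 101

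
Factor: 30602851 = 41^1*746411^1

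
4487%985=547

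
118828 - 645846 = - 527018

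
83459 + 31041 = 114500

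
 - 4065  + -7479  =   -11544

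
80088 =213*376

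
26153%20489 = 5664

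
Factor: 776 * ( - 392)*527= -160309184  =  - 2^6 * 7^2*17^1*31^1*97^1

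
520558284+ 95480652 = 616038936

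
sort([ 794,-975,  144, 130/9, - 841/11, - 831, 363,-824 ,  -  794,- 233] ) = [-975, - 831, - 824, - 794,-233,- 841/11, 130/9,  144,363, 794]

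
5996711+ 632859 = 6629570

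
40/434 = 20/217=   0.09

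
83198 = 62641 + 20557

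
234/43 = 234/43  =  5.44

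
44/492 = 11/123 = 0.09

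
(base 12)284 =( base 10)388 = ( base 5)3023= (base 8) 604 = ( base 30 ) CS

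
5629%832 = 637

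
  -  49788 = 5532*( - 9 )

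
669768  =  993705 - 323937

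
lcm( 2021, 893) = 38399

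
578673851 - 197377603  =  381296248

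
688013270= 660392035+27621235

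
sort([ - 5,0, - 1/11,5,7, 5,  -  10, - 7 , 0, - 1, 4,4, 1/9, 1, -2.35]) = [ - 10, -7, - 5 , - 2.35, - 1, - 1/11, 0,0 , 1/9  ,  1, 4,4 , 5, 5,  7]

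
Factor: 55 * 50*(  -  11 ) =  - 30250 = - 2^1*5^3*11^2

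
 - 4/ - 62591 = 4/62591 = 0.00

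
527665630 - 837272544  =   - 309606914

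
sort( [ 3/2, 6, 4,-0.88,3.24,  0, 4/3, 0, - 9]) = [ - 9, - 0.88,0 , 0 , 4/3, 3/2,3.24,4, 6]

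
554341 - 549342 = 4999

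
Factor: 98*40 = 2^4*5^1 * 7^2=3920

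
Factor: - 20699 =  - 7^1*2957^1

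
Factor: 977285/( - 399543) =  - 3^( - 1)*5^1*97^( - 1) * 1373^( - 1) * 195457^1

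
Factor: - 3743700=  - 2^2 * 3^1*5^2*12479^1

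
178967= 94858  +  84109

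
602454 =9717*62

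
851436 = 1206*706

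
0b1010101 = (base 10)85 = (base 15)5A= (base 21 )41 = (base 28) 31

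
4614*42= 193788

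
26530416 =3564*7444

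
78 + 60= 138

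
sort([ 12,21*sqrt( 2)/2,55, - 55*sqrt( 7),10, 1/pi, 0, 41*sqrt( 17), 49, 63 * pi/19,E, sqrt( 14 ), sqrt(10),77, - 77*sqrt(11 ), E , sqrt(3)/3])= [ - 77*sqrt(11), - 55*sqrt(7),0,1/pi, sqrt ( 3 ) /3, E,  E, sqrt( 10 ),sqrt( 14), 10,63*pi/19,  12, 21*sqrt( 2)/2, 49, 55, 77,  41*sqrt(17) ] 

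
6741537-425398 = 6316139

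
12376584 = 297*41672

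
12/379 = 12/379 =0.03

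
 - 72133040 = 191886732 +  - 264019772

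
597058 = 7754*77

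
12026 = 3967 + 8059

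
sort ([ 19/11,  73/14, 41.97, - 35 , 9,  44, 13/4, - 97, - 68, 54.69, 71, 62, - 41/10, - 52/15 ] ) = [  -  97, - 68,  -  35, - 41/10, - 52/15  ,  19/11,  13/4 , 73/14, 9, 41.97, 44, 54.69,62,71 ] 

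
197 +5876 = 6073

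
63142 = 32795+30347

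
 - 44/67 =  - 1 + 23/67 = - 0.66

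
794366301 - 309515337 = 484850964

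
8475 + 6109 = 14584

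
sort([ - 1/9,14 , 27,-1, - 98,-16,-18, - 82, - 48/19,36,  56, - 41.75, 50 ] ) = [ - 98, - 82 , - 41.75,-18,-16,-48/19, - 1,  -  1/9,14, 27 , 36,50, 56 ]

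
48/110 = 24/55  =  0.44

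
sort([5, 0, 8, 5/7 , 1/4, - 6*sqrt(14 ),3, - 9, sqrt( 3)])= [-6*sqrt( 14), - 9 , 0,1/4,5/7, sqrt (3), 3,5  ,  8]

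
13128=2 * 6564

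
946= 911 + 35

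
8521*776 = 6612296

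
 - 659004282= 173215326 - 832219608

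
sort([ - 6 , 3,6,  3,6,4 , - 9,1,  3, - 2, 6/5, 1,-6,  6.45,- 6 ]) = [ - 9, - 6, - 6, - 6, - 2,1, 1, 6/5,3,3,3 , 4,6,6,  6.45]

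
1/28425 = 1/28425 = 0.00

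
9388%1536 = 172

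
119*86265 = 10265535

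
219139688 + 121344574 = 340484262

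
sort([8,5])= [ 5, 8]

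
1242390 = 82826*15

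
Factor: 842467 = 23^1*36629^1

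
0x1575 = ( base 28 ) 705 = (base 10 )5493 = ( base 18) gh3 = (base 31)5m6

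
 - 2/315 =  - 2/315=- 0.01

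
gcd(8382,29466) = 6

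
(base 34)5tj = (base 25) ala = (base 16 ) 1A81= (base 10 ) 6785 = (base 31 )71R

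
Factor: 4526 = 2^1*31^1 *73^1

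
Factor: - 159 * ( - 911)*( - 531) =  - 3^3*53^1*59^1*  911^1 =-  76914819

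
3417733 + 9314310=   12732043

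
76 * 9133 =694108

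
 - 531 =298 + -829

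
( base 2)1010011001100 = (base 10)5324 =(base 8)12314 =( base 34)4KK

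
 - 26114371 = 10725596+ -36839967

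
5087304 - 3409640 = 1677664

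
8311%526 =421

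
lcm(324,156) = 4212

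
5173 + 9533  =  14706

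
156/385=156/385  =  0.41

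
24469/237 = 24469/237= 103.24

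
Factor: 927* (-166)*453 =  - 69708546 = -  2^1 *3^3*83^1*103^1 * 151^1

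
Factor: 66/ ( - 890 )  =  -3^1 * 5^ ( -1)*11^1 * 89^( - 1)  =  - 33/445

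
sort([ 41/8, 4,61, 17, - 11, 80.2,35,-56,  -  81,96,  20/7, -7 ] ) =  [-81, - 56, - 11, - 7, 20/7,4,  41/8,17 , 35,61,80.2, 96] 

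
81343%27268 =26807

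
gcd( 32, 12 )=4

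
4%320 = 4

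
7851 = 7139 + 712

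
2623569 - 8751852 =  - 6128283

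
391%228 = 163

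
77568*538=41731584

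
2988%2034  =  954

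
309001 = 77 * 4013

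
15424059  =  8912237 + 6511822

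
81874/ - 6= - 40937/3   =  - 13645.67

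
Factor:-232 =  - 2^3 * 29^1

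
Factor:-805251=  -3^1 * 47^1*5711^1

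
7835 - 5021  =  2814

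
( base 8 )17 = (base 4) 33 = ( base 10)15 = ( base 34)F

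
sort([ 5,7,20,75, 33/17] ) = [ 33/17,5, 7, 20,75 ] 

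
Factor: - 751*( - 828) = 2^2*3^2*23^1*751^1 = 621828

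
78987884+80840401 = 159828285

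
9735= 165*59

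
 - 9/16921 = -9/16921= -0.00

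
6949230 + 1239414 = 8188644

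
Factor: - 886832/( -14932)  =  221708/3733 = 2^2*43^1*1289^1 * 3733^( - 1)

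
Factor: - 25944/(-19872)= 47/36 = 2^( - 2 )*3^( - 2 )*47^1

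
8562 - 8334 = 228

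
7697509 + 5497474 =13194983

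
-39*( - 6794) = 264966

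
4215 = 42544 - 38329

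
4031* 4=16124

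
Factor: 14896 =2^4*7^2*19^1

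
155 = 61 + 94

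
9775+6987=16762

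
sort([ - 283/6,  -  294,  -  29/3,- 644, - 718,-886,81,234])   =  [-886, - 718,  -  644, - 294, - 283/6,- 29/3,81,  234]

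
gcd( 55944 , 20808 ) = 72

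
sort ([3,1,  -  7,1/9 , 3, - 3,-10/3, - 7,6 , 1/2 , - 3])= [ - 7, - 7, - 10/3, - 3, - 3,1/9,1/2,1 , 3, 3,6 ] 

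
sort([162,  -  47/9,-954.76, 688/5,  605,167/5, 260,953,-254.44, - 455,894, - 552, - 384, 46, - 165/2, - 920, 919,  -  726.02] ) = [  -  954.76, - 920, - 726.02,  -  552, - 455,-384, - 254.44, - 165/2,-47/9, 167/5,46,  688/5, 162,260,605, 894,919,953]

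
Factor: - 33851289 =-3^1*11283763^1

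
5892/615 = 1964/205=9.58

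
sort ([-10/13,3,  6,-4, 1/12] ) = [-4, - 10/13,1/12, 3,6]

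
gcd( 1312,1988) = 4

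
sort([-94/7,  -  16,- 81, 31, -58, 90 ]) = [ -81, - 58,  -  16, - 94/7 , 31,90 ] 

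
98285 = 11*8935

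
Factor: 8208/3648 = 9/4= 2^( - 2 ) * 3^2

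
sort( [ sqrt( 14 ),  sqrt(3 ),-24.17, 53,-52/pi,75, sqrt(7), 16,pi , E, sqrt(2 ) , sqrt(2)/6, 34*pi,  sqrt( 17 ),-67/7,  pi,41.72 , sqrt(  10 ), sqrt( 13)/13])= [ - 24.17 , - 52/pi, - 67/7,sqrt(2)/6,sqrt(13 )/13, sqrt(2 ),sqrt( 3 ) , sqrt (7),E, pi,pi , sqrt( 10),sqrt(14),sqrt(17),16, 41.72,53,  75 , 34*pi ] 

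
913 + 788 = 1701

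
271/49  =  271/49 =5.53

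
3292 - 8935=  - 5643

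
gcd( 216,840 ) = 24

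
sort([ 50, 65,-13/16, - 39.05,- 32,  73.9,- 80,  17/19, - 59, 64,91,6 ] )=[ - 80, - 59, - 39.05, - 32, - 13/16  ,  17/19 , 6,50, 64,65, 73.9  ,  91 ]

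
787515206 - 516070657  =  271444549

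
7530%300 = 30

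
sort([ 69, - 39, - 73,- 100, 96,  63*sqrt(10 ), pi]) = [ -100,-73, - 39,pi, 69,96,63*sqrt(10 )] 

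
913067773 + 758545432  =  1671613205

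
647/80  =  8 + 7/80=8.09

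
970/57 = 17 + 1/57 = 17.02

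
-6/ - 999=2/333 = 0.01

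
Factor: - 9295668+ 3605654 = -5690014 = - 2^1*11^1*258637^1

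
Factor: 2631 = 3^1*877^1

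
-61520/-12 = 15380/3  =  5126.67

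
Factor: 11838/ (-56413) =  - 2^1*3^1*7^( - 1)*1973^1*8059^( - 1)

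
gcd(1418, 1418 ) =1418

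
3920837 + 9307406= 13228243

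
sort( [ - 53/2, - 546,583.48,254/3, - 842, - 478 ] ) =[ -842, - 546,-478, - 53/2 , 254/3,583.48 ]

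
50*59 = 2950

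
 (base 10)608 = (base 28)LK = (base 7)1526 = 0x260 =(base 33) IE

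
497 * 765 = 380205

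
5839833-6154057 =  - 314224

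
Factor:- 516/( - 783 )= 2^2*3^( - 2)*29^( - 1)*43^1 = 172/261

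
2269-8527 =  - 6258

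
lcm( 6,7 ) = 42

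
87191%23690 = 16121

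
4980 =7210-2230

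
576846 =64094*9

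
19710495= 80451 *245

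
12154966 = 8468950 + 3686016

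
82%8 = 2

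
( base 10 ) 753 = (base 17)2A5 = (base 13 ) 45c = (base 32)NH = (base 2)1011110001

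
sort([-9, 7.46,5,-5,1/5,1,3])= [ - 9,-5,1/5,1,3,5, 7.46 ] 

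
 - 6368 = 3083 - 9451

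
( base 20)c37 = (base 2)1001100000011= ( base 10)4867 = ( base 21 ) B0G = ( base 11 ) 3725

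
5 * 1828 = 9140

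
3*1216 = 3648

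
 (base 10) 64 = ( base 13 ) 4c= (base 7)121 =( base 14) 48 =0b1000000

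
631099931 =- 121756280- - 752856211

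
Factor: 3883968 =2^6* 3^2 *11^1 * 613^1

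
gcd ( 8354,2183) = 1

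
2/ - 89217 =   -  2/89217 = - 0.00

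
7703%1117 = 1001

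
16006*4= 64024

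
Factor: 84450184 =2^3 * 7^1 * 13^1 * 311^1 * 373^1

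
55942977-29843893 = 26099084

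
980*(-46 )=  - 45080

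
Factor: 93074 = 2^1 * 173^1 * 269^1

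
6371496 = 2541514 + 3829982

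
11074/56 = 791/4 = 197.75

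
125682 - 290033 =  - 164351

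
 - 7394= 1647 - 9041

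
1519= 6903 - 5384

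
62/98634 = 31/49317 = 0.00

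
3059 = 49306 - 46247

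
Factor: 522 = 2^1*  3^2*29^1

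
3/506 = 3/506  =  0.01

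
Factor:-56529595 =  - 5^1*11305919^1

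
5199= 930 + 4269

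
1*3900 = 3900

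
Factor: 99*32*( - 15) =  - 2^5*3^3*5^1*11^1 = -47520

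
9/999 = 1/111 = 0.01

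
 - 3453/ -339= 10 + 21/113 = 10.19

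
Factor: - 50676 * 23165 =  - 1173909540 =- 2^2*3^1*5^1*41^2*103^1*113^1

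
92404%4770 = 1774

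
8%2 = 0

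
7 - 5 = 2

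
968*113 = 109384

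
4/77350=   2/38675 = 0.00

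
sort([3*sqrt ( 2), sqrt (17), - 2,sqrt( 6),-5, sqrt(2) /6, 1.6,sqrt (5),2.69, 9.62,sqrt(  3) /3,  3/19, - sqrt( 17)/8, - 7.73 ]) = [- 7.73, - 5,- 2,- sqrt( 17)/8, 3/19,sqrt(2)/6, sqrt(3 )/3,1.6,sqrt( 5), sqrt ( 6 ),2.69,sqrt(17),3 * sqrt (2),9.62] 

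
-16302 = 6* ( - 2717)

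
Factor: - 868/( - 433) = 2^2*7^1*31^1*433^ ( - 1 ) 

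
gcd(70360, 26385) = 8795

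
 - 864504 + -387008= -1251512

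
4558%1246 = 820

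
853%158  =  63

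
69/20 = 3 + 9/20 = 3.45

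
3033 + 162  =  3195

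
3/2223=1/741 = 0.00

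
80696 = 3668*22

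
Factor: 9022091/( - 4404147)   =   - 3^( - 1)*11^( - 1)*13^1 * 37^ ( - 1) * 41^1*3607^ ( - 1 )  *16927^1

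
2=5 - 3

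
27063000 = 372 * 72750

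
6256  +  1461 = 7717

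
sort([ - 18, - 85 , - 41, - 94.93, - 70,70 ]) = [  -  94.93, - 85, - 70, - 41, - 18, 70]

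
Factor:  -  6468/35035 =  - 2^2*3^1 * 5^ ( - 1 )*13^( - 1) = -  12/65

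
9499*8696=82603304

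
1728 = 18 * 96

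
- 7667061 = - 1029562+  -  6637499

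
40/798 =20/399 = 0.05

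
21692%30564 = 21692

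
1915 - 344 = 1571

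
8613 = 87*99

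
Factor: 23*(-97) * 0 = 0^1 = 0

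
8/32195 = 8/32195=0.00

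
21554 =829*26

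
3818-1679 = 2139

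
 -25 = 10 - 35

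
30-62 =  - 32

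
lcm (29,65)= 1885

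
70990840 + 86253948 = 157244788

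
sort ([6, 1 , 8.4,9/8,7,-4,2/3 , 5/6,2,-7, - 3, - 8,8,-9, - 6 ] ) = [ - 9, - 8,-7,  -  6 ,-4,  -  3,2/3,5/6, 1,  9/8 , 2,6, 7,8,8.4]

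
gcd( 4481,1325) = 1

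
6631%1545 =451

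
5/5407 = 5/5407= 0.00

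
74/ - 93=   -  74/93 = - 0.80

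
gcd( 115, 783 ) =1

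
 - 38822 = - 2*19411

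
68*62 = 4216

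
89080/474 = 44540/237  =  187.93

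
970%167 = 135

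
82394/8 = 10299 + 1/4 = 10299.25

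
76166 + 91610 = 167776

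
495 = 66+429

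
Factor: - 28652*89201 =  - 2^2 * 7^1* 13^1*19^1*29^1*12743^1 = - 2555787052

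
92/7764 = 23/1941= 0.01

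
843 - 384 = 459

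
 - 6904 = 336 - 7240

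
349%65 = 24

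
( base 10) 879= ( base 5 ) 12004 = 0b1101101111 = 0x36F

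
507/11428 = 507/11428= 0.04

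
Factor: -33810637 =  - 7^2*17^1*37^1*1097^1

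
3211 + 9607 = 12818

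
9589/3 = 3196 + 1/3 =3196.33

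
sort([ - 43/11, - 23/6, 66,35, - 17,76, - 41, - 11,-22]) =[ - 41, - 22, - 17,-11, - 43/11, - 23/6,35,66 , 76]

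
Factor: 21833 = 7^1*3119^1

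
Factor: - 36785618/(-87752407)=2^1*383^1*48023^1 *87752407^(- 1 ) 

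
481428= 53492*9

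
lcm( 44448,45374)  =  2177952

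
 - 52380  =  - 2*26190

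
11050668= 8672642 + 2378026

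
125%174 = 125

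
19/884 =19/884 = 0.02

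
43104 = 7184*6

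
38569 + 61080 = 99649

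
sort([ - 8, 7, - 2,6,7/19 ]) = [ - 8,-2,7/19, 6,7 ]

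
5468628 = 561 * 9748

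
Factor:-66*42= -2772 = -2^2 * 3^2*7^1*11^1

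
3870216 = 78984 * 49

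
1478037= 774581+703456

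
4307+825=5132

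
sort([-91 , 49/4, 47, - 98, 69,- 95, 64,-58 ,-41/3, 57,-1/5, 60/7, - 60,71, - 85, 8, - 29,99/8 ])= [ - 98,-95, - 91, - 85, - 60 ,-58,-29,-41/3, - 1/5, 8,60/7, 49/4, 99/8, 47, 57, 64, 69, 71] 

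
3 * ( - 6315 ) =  - 18945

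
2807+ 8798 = 11605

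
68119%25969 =16181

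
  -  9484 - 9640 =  - 19124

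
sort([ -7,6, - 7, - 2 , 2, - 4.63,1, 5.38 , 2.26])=[  -  7, - 7, - 4.63, - 2, 1,  2,  2.26 , 5.38,6 ]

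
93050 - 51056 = 41994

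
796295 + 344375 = 1140670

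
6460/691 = 9 + 241/691 = 9.35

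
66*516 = 34056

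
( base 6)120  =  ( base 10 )48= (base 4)300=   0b110000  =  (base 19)2A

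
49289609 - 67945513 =  -  18655904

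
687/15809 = 687/15809 = 0.04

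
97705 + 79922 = 177627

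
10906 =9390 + 1516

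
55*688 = 37840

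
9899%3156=431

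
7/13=7/13 =0.54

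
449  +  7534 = 7983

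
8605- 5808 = 2797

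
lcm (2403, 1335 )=12015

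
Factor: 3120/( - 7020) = -4/9 = - 2^2*3^(  -  2 ) 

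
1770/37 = 47 +31/37  =  47.84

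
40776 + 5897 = 46673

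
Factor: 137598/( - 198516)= - 2^(-1) * 17^1*19^1*233^(  -  1) = - 323/466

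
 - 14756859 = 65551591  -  80308450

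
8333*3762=31348746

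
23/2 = 11 + 1/2=11.50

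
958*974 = 933092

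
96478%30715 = 4333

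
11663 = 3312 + 8351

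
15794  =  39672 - 23878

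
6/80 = 3/40 = 0.07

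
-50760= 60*(-846 ) 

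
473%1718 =473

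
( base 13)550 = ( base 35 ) q0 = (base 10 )910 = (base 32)se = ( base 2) 1110001110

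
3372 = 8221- 4849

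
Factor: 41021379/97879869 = 7^2*557^1*65123^( - 1) =27293/65123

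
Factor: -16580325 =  - 3^1*5^2*221071^1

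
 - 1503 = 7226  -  8729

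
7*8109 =56763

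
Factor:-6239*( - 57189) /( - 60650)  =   - 2^(-1)*3^1  *5^ ( -2) *11^1 * 17^1 * 367^1 * 1213^( - 1) * 1733^1 = - 356802171/60650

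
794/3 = 264 + 2/3 = 264.67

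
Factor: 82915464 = 2^3*3^1*353^1*9787^1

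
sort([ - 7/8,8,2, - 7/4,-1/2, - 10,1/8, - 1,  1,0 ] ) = [ - 10, - 7/4,-1, - 7/8, - 1/2,0,1/8, 1,2,8] 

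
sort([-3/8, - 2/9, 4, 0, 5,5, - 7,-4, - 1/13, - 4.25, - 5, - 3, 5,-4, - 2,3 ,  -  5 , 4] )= [ - 7 ,-5 , - 5, - 4.25, -4  , - 4,  -  3, - 2 ,-3/8 ,  -  2/9,-1/13, 0,3,  4 , 4,5,5, 5 ]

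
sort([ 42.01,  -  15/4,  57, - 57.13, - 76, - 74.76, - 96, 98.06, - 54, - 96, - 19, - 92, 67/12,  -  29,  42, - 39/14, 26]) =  [ - 96, - 96, - 92, - 76, - 74.76, - 57.13, - 54, -29, - 19, - 15/4, - 39/14 , 67/12, 26 , 42, 42.01, 57, 98.06]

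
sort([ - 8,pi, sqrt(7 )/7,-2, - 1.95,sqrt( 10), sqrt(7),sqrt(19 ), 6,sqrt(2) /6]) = [ - 8, - 2,- 1.95 , sqrt (2) /6, sqrt(7 )/7,sqrt(7 ),pi,sqrt ( 10 ),  sqrt(19), 6 ] 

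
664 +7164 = 7828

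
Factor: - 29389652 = -2^2*179^1*41047^1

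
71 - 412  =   - 341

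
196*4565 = 894740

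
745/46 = 16 + 9/46 = 16.20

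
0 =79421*0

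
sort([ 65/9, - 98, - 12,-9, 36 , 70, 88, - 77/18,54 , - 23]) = [  -  98, - 23, - 12, - 9, - 77/18, 65/9, 36, 54,70,  88]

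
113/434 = 113/434 = 0.26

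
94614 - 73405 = 21209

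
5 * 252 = 1260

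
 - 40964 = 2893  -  43857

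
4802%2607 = 2195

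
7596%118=44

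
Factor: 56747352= 2^3*3^1 * 701^1*3373^1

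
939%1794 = 939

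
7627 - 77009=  - 69382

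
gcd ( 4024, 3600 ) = 8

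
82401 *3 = 247203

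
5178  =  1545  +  3633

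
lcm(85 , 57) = 4845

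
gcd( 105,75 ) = 15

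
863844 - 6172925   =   - 5309081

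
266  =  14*19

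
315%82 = 69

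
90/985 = 18/197  =  0.09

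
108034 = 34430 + 73604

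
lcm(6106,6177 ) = 531222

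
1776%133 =47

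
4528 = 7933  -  3405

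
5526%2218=1090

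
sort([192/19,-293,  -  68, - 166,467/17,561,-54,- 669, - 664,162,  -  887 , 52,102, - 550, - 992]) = [-992, - 887 , - 669, -664,- 550, - 293, - 166,-68, - 54, 192/19, 467/17,52,102, 162,561 ]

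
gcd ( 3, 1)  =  1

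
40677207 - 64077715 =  - 23400508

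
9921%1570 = 501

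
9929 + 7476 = 17405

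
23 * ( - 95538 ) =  - 2197374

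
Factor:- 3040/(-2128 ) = 2^1*5^1  *  7^( - 1 )=10/7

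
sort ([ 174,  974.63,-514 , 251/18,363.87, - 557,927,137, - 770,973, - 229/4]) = [ - 770, - 557, - 514 , - 229/4,251/18,137, 174, 363.87,927, 973 , 974.63 ]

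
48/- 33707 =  - 1+ 33659/33707 = -0.00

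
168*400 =67200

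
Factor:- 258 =-2^1*3^1*43^1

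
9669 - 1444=8225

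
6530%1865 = 935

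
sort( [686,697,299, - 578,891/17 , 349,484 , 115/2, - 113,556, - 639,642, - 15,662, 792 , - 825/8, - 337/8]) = [ - 639, - 578 , - 113 , - 825/8, - 337/8,- 15,891/17,  115/2,299, 349,  484,556,642,662,686 , 697,792 ] 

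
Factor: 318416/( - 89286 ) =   -  159208/44643 = - 2^3*3^(-1 )*7^1*23^( - 1)*647^( - 1 )*2843^1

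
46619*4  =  186476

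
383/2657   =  383/2657 = 0.14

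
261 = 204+57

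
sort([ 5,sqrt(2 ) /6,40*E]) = [ sqrt ( 2)/6, 5  ,  40 * E ]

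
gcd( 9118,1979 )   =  1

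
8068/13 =8068/13= 620.62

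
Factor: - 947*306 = -289782 = - 2^1*3^2 *17^1 * 947^1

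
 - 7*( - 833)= 5831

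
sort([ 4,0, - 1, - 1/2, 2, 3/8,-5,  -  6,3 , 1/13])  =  [ - 6,  -  5, - 1,-1/2, 0,  1/13  ,  3/8,2,  3,4 ] 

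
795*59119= 46999605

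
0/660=0 = 0.00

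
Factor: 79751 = 7^1*11393^1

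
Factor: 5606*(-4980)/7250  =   - 2791788/725 =-2^2*3^1*5^( - 2)*29^(  -  1)  *  83^1*2803^1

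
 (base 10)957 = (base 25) 1D7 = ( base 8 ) 1675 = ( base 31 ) UR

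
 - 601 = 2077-2678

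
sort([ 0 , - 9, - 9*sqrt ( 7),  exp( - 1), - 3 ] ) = [ - 9*sqrt (7 ),  -  9,- 3,  0,exp( - 1)]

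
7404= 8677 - 1273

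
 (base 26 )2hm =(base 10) 1816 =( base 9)2437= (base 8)3430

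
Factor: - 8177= - 13^1 * 17^1*37^1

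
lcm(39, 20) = 780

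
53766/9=5974 = 5974.00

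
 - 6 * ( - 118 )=708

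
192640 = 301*640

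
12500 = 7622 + 4878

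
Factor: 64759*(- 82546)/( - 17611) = 2^1*11^( - 1)*31^1*149^1*277^1 * 1601^(  -  1)*2089^1 = 5345596414/17611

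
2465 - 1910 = 555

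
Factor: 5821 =5821^1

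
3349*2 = 6698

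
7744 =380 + 7364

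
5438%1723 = 269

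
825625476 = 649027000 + 176598476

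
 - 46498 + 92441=45943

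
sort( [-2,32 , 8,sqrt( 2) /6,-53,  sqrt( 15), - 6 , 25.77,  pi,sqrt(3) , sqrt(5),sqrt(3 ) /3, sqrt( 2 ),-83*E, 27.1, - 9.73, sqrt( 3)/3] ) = [ - 83*E,- 53, - 9.73,-6, - 2,sqrt( 2)/6,sqrt(3) /3,sqrt( 3 ) /3, sqrt( 2), sqrt( 3), sqrt( 5),pi,sqrt( 15) , 8, 25.77,  27.1,  32 ]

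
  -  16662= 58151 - 74813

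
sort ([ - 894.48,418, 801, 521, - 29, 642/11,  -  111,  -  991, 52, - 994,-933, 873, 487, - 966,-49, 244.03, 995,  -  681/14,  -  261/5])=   [ - 994, - 991, - 966, - 933, - 894.48, - 111,  -  261/5,-49, - 681/14, - 29, 52,642/11, 244.03 , 418, 487,521, 801, 873,995]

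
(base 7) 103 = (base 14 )3a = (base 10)52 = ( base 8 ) 64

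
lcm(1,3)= 3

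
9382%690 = 412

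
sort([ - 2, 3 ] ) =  [ - 2,3 ] 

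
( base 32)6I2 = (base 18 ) 12D8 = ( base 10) 6722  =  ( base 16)1A42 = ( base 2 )1101001000010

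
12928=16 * 808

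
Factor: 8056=2^3*19^1*53^1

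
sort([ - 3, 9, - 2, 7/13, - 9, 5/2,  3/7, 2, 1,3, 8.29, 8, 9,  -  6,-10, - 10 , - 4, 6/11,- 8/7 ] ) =[ -10, - 10,-9,-6, - 4, - 3, - 2,-8/7,3/7, 7/13, 6/11, 1, 2,  5/2 , 3,8, 8.29,9, 9]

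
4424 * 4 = 17696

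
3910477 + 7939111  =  11849588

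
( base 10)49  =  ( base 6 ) 121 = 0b110001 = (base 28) 1l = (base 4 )301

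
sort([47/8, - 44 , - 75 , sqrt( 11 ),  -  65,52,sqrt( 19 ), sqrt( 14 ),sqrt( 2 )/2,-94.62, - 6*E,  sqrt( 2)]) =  [ - 94.62, - 75, - 65, - 44, - 6*E, sqrt( 2 ) /2,sqrt( 2), sqrt( 11 ), sqrt( 14)  ,  sqrt( 19 ), 47/8,52]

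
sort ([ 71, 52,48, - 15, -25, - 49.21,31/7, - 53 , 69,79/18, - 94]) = [ - 94, - 53, -49.21, - 25, - 15,79/18,31/7,48,52,69, 71]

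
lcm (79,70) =5530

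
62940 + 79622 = 142562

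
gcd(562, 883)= 1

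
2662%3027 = 2662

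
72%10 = 2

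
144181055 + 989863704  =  1134044759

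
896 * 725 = 649600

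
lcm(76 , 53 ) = 4028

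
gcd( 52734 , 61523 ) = 8789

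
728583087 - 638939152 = 89643935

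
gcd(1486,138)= 2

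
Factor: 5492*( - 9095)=  -  2^2 * 5^1*17^1*107^1*1373^1 = - 49949740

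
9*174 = 1566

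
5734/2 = 2867 = 2867.00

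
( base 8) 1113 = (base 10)587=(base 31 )IT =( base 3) 210202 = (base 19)1bh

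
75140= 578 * 130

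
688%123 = 73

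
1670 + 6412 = 8082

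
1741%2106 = 1741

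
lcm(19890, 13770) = 179010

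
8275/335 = 1655/67 = 24.70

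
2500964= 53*47188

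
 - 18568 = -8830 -9738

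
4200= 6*700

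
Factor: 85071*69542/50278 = 3^1*7^1*11^1  *  23^(- 1 )*29^1*109^1*1093^ ( - 1)*4051^1 = 2958003741/25139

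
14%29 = 14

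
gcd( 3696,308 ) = 308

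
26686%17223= 9463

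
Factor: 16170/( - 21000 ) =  - 77/100 = - 2^( -2)*5^ ( - 2 ) * 7^1*11^1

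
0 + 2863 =2863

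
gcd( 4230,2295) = 45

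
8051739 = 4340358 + 3711381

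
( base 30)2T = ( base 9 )108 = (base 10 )89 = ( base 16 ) 59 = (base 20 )49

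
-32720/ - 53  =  617 + 19/53 = 617.36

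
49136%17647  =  13842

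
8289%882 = 351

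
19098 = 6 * 3183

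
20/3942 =10/1971 = 0.01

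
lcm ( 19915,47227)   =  1652945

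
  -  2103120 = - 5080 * 414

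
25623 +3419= 29042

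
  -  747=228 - 975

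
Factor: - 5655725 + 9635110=5^1*795877^1 =3979385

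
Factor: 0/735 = 0^1 = 0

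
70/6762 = 5/483= 0.01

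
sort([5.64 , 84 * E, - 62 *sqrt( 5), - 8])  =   [ - 62 * sqrt( 5 ), - 8,5.64,84*E]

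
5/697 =5/697 = 0.01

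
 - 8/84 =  - 1 + 19/21 = - 0.10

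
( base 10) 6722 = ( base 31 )6UQ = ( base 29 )7sn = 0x1A42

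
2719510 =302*9005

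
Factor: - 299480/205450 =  - 29948/20545  =  - 2^2*5^( - 1)*7^( - 1 )*587^ ( - 1 )*7487^1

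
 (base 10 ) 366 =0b101101110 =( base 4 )11232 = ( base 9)446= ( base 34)AQ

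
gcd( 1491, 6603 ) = 213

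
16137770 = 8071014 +8066756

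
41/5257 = 41/5257  =  0.01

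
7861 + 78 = 7939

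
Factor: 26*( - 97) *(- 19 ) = 47918= 2^1*13^1 * 19^1*97^1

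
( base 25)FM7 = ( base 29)bne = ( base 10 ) 9932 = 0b10011011001100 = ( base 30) B12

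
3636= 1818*2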